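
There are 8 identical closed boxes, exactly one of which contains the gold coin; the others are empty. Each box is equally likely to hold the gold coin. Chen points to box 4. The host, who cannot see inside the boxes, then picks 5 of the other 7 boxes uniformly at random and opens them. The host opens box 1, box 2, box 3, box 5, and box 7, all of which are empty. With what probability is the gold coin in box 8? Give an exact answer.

1/3

Condition on the true location of the gold coin.
If it is in any of boxes 1, 2, 3, 5, and 7 (prior 1/8 each): that box was opened and seen not to hold the prize — ruled out; weight (1/8)·0 = 0 each.
If it is in any of boxes 4, 6, and 8 (prior 1/8 each): the host picks exactly this set with probability 1/21 regardless, and none is the prize; weight (1/8)·(1/21) = 1/168 each.
The weights sum to 1/56.
So P(the gold coin in box 8 | the host opened box 1, box 2, box 3, box 5, and box 7) = (1/168) / (1/56) = 1/3.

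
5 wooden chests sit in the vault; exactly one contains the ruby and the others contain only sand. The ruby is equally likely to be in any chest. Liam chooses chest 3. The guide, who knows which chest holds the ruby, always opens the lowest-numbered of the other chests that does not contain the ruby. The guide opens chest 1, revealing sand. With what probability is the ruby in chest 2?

Condition on the true location of the ruby.
If it is in chest 1 (prior 1/5): the guide opened chest 1, so this case is ruled out; weight (1/5)·0 = 0.
If it is in any of chests 2, 3, 4, and 5 (prior 1/5 each): chest 1 is the lowest-numbered option available, probability 1; weight (1/5)·1 = 1/5 each.
The weights sum to 4/5.
So P(the ruby in chest 2 | the guide opened chest 1) = (1/5) / (4/5) = 1/4.

1/4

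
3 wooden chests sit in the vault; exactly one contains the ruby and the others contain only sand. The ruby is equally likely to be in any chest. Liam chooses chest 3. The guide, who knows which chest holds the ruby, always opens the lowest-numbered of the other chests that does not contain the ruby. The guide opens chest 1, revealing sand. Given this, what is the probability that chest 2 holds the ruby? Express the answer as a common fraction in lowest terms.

Consider each possible location of the ruby in turn.
If it is in chest 1 (prior 1/3): the guide opened chest 1, so this case is ruled out; weight (1/3)·0 = 0.
If it is in either of chests 2 and 3 (prior 1/3 each): chest 1 is the lowest-numbered option available, probability 1; weight (1/3)·1 = 1/3 each.
The weights sum to 2/3.
So P(the ruby in chest 2 | the guide opened chest 1) = (1/3) / (2/3) = 1/2.

1/2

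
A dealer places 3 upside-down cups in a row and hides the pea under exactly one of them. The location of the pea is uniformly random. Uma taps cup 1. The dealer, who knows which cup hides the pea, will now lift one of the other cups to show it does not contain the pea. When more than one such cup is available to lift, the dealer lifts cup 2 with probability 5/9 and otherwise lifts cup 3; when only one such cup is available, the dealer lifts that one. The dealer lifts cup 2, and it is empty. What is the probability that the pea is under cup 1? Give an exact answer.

Consider each possible location of the pea in turn.
If it is under cup 1 (prior 1/3): cup 2 is available, opened with probability 5/9; weight (1/3)·(5/9) = 5/27.
If it is under cup 2 (prior 1/3): the dealer opened cup 2, so this case is ruled out; weight (1/3)·0 = 0.
If it is under cup 3 (prior 1/3): only cup 2 is available, probability 1; weight (1/3)·1 = 1/3.
The weights sum to 14/27.
So P(the pea under cup 1 | the dealer opened cup 2) = (5/27) / (14/27) = 5/14.

5/14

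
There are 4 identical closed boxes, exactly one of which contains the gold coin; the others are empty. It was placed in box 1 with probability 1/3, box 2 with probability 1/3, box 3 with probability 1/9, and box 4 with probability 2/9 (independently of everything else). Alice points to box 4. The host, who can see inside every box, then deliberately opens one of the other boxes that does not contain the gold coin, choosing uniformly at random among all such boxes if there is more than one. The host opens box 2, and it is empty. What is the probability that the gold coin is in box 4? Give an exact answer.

1/4

Apply Bayes' rule, conditioning on where the gold coin actually is.
If it is in box 1 (prior 1/3): the host has 2 equally likely choices, so probability 1/2; weight (1/3)·(1/2) = 1/6.
If it is in box 2 (prior 1/3): the host opened box 2, so this case is ruled out; weight (1/3)·0 = 0.
If it is in box 3 (prior 1/9): the host has 2 equally likely choices, so probability 1/2; weight (1/9)·(1/2) = 1/18.
If it is in box 4 (prior 2/9): the host has 3 equally likely choices, so probability 1/3; weight (2/9)·(1/3) = 2/27.
The weights sum to 8/27.
So P(the gold coin in box 4 | the host opened box 2) = (2/27) / (8/27) = 1/4.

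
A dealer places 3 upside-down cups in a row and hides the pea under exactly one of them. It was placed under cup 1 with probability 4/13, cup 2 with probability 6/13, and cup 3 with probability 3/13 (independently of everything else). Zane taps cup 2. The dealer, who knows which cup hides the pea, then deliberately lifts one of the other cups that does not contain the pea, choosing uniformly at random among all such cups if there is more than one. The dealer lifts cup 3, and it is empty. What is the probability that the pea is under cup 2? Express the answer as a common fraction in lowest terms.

3/7

Condition on the true location of the pea.
If it is under cup 1 (prior 4/13): the dealer has no choice, probability 1; weight (4/13)·1 = 4/13.
If it is under cup 2 (prior 6/13): the dealer has 2 equally likely choices, so probability 1/2; weight (6/13)·(1/2) = 3/13.
If it is under cup 3 (prior 3/13): the dealer opened cup 3, so this case is ruled out; weight (3/13)·0 = 0.
The weights sum to 7/13.
So P(the pea under cup 2 | the dealer opened cup 3) = (3/13) / (7/13) = 3/7.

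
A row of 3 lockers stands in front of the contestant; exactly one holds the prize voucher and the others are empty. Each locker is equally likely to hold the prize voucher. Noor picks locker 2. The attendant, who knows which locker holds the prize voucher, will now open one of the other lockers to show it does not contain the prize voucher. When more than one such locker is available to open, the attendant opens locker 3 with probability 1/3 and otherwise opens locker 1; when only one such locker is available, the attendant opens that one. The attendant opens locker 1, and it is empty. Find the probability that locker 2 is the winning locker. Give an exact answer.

Consider each possible location of the prize voucher in turn.
If it is in locker 1 (prior 1/3): the attendant opened locker 1, so this case is ruled out; weight (1/3)·0 = 0.
If it is in locker 2 (prior 1/3): locker 3 is available but not opened, probability 2/3; weight (1/3)·(2/3) = 2/9.
If it is in locker 3 (prior 1/3): only locker 1 is available, probability 1; weight (1/3)·1 = 1/3.
The weights sum to 5/9.
So P(the prize voucher in locker 2 | the attendant opened locker 1) = (2/9) / (5/9) = 2/5.

2/5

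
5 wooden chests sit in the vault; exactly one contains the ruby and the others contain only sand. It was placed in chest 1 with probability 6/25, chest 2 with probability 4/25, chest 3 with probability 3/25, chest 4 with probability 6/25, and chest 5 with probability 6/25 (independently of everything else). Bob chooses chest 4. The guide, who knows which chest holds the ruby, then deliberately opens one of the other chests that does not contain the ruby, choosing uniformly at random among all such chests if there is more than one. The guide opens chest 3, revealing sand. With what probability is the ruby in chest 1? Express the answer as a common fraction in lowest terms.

12/41

Apply Bayes' rule, conditioning on where the ruby actually is.
If it is in either of chests 1 and 5 (prior 6/25 each): the guide has 3 equally likely choices, so probability 1/3; weight (6/25)·(1/3) = 2/25 each.
If it is in chest 2 (prior 4/25): the guide has 3 equally likely choices, so probability 1/3; weight (4/25)·(1/3) = 4/75.
If it is in chest 3 (prior 3/25): the guide opened chest 3, so this case is ruled out; weight (3/25)·0 = 0.
If it is in chest 4 (prior 6/25): the guide has 4 equally likely choices, so probability 1/4; weight (6/25)·(1/4) = 3/50.
The weights sum to 41/150.
So P(the ruby in chest 1 | the guide opened chest 3) = (2/25) / (41/150) = 12/41.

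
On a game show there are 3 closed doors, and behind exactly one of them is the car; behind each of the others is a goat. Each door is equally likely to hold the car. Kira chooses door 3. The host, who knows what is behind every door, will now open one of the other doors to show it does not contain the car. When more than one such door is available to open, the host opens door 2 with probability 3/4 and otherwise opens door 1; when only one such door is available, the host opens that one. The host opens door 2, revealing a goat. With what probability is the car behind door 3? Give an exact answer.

3/7

Condition on the true location of the car.
If it is behind door 1 (prior 1/3): only door 2 is available, probability 1; weight (1/3)·1 = 1/3.
If it is behind door 2 (prior 1/3): the host opened door 2, so this case is ruled out; weight (1/3)·0 = 0.
If it is behind door 3 (prior 1/3): door 2 is available, opened with probability 3/4; weight (1/3)·(3/4) = 1/4.
The weights sum to 7/12.
So P(the car behind door 3 | the host opened door 2) = (1/4) / (7/12) = 3/7.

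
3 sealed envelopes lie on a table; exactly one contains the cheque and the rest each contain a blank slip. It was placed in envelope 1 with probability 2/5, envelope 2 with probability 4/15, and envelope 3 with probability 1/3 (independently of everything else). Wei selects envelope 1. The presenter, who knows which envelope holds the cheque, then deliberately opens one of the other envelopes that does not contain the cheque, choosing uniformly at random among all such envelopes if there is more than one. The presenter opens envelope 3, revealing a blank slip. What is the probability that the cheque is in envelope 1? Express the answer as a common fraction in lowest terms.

Condition on the true location of the cheque.
If it is in envelope 1 (prior 2/5): the presenter has 2 equally likely choices, so probability 1/2; weight (2/5)·(1/2) = 1/5.
If it is in envelope 2 (prior 4/15): the presenter has no choice, probability 1; weight (4/15)·1 = 4/15.
If it is in envelope 3 (prior 1/3): the presenter opened envelope 3, so this case is ruled out; weight (1/3)·0 = 0.
The weights sum to 7/15.
So P(the cheque in envelope 1 | the presenter opened envelope 3) = (1/5) / (7/15) = 3/7.

3/7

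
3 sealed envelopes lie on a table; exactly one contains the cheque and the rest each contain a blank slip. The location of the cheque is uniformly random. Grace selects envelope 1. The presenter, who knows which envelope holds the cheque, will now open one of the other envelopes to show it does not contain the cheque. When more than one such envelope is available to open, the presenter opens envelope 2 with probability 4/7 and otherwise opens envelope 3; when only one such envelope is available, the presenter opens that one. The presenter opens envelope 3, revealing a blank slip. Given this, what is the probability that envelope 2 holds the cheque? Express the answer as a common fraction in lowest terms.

Consider each possible location of the cheque in turn.
If it is in envelope 1 (prior 1/3): envelope 2 is available but not opened, probability 3/7; weight (1/3)·(3/7) = 1/7.
If it is in envelope 2 (prior 1/3): only envelope 3 is available, probability 1; weight (1/3)·1 = 1/3.
If it is in envelope 3 (prior 1/3): the presenter opened envelope 3, so this case is ruled out; weight (1/3)·0 = 0.
The weights sum to 10/21.
So P(the cheque in envelope 2 | the presenter opened envelope 3) = (1/3) / (10/21) = 7/10.

7/10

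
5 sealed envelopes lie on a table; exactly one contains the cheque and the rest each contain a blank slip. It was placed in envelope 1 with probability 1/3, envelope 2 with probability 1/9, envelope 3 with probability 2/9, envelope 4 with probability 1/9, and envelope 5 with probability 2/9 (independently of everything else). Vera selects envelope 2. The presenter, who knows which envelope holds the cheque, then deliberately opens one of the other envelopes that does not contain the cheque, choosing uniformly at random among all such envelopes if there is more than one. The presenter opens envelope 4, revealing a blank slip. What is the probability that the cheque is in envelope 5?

8/31

Apply Bayes' rule, conditioning on where the cheque actually is.
If it is in envelope 1 (prior 1/3): the presenter has 3 equally likely choices, so probability 1/3; weight (1/3)·(1/3) = 1/9.
If it is in envelope 2 (prior 1/9): the presenter has 4 equally likely choices, so probability 1/4; weight (1/9)·(1/4) = 1/36.
If it is in either of envelopes 3 and 5 (prior 2/9 each): the presenter has 3 equally likely choices, so probability 1/3; weight (2/9)·(1/3) = 2/27 each.
If it is in envelope 4 (prior 1/9): the presenter opened envelope 4, so this case is ruled out; weight (1/9)·0 = 0.
The weights sum to 31/108.
So P(the cheque in envelope 5 | the presenter opened envelope 4) = (2/27) / (31/108) = 8/31.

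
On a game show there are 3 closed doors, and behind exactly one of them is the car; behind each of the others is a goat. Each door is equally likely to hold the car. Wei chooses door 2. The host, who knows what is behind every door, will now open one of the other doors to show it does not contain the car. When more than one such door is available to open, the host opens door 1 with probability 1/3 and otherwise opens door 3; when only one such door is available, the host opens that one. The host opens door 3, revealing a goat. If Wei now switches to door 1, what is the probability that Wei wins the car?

Consider each possible location of the car in turn.
If it is behind door 1 (prior 1/3): only door 3 is available, probability 1; weight (1/3)·1 = 1/3.
If it is behind door 2 (prior 1/3): door 1 is available but not opened, probability 2/3; weight (1/3)·(2/3) = 2/9.
If it is behind door 3 (prior 1/3): the host opened door 3, so this case is ruled out; weight (1/3)·0 = 0.
The weights sum to 5/9.
So P(the car behind door 1 | the host opened door 3) = (1/3) / (5/9) = 3/5.

3/5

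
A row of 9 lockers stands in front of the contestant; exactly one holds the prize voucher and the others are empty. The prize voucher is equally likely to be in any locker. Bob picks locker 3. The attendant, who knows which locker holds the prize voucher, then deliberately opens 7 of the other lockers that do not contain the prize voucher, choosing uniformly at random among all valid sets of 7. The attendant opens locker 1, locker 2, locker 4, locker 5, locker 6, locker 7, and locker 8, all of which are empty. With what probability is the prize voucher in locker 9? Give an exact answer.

Apply Bayes' rule, conditioning on where the prize voucher actually is.
If it is in any of lockers 1, 2, 4, 5, 6, 7, and 8 (prior 1/9 each): that locker was opened and seen not to hold the prize — ruled out; weight (1/9)·0 = 0 each.
If it is in locker 3 (prior 1/9): the attendant has 8 equally likely choices, so probability 1/8; weight (1/9)·(1/8) = 1/72.
If it is in locker 9 (prior 1/9): the attendant has no choice, probability 1; weight (1/9)·1 = 1/9.
The weights sum to 1/8.
So P(the prize voucher in locker 9 | the attendant opened locker 1, locker 2, locker 4, locker 5, locker 6, locker 7, and locker 8) = (1/9) / (1/8) = 8/9.

8/9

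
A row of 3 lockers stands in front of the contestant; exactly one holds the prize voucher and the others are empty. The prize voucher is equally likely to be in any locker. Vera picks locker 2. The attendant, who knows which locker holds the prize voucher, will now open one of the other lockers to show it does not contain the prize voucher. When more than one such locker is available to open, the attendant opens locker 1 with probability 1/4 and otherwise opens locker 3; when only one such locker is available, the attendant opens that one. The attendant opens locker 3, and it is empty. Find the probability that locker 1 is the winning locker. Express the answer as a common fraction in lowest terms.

Condition on the true location of the prize voucher.
If it is in locker 1 (prior 1/3): only locker 3 is available, probability 1; weight (1/3)·1 = 1/3.
If it is in locker 2 (prior 1/3): locker 1 is available but not opened, probability 3/4; weight (1/3)·(3/4) = 1/4.
If it is in locker 3 (prior 1/3): the attendant opened locker 3, so this case is ruled out; weight (1/3)·0 = 0.
The weights sum to 7/12.
So P(the prize voucher in locker 1 | the attendant opened locker 3) = (1/3) / (7/12) = 4/7.

4/7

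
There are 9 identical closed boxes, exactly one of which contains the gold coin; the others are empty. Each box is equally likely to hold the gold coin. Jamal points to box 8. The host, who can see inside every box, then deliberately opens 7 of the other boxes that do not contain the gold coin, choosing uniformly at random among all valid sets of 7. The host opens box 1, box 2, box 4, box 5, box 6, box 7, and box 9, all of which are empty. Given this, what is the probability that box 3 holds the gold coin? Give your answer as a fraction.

8/9

Consider each possible location of the gold coin in turn.
If it is in any of boxes 1, 2, 4, 5, 6, 7, and 9 (prior 1/9 each): that box was opened and seen not to hold the prize — ruled out; weight (1/9)·0 = 0 each.
If it is in box 3 (prior 1/9): the host has no choice, probability 1; weight (1/9)·1 = 1/9.
If it is in box 8 (prior 1/9): the host has 8 equally likely choices, so probability 1/8; weight (1/9)·(1/8) = 1/72.
The weights sum to 1/8.
So P(the gold coin in box 3 | the host opened box 1, box 2, box 4, box 5, box 6, box 7, and box 9) = (1/9) / (1/8) = 8/9.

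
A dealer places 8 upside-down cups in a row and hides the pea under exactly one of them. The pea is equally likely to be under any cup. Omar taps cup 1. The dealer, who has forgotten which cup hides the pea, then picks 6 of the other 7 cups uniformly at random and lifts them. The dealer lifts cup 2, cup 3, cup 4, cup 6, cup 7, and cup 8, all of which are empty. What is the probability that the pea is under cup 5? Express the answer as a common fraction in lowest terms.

Consider each possible location of the pea in turn.
If it is under either of cups 1 and 5 (prior 1/8 each): the dealer picks exactly this set with probability 1/7 regardless, and none is the prize; weight (1/8)·(1/7) = 1/56 each.
If it is under any of cups 2, 3, 4, 6, 7, and 8 (prior 1/8 each): that cup was opened and seen not to hold the prize — ruled out; weight (1/8)·0 = 0 each.
The weights sum to 1/28.
So P(the pea under cup 5 | the dealer opened cup 2, cup 3, cup 4, cup 6, cup 7, and cup 8) = (1/56) / (1/28) = 1/2.

1/2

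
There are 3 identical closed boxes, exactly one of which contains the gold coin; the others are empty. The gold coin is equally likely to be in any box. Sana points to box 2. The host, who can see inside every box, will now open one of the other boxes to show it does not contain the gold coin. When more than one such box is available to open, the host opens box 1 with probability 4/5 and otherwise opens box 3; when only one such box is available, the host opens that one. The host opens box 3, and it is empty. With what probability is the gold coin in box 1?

Condition on the true location of the gold coin.
If it is in box 1 (prior 1/3): only box 3 is available, probability 1; weight (1/3)·1 = 1/3.
If it is in box 2 (prior 1/3): box 1 is available but not opened, probability 1/5; weight (1/3)·(1/5) = 1/15.
If it is in box 3 (prior 1/3): the host opened box 3, so this case is ruled out; weight (1/3)·0 = 0.
The weights sum to 2/5.
So P(the gold coin in box 1 | the host opened box 3) = (1/3) / (2/5) = 5/6.

5/6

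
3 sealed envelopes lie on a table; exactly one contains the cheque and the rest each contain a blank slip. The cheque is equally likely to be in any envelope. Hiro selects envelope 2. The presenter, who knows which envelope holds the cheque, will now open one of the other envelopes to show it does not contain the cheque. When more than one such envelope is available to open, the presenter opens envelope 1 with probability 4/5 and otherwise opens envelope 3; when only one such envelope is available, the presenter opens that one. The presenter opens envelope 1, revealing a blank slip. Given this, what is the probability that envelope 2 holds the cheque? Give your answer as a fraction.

4/9

Condition on the true location of the cheque.
If it is in envelope 1 (prior 1/3): the presenter opened envelope 1, so this case is ruled out; weight (1/3)·0 = 0.
If it is in envelope 2 (prior 1/3): envelope 1 is available, opened with probability 4/5; weight (1/3)·(4/5) = 4/15.
If it is in envelope 3 (prior 1/3): only envelope 1 is available, probability 1; weight (1/3)·1 = 1/3.
The weights sum to 3/5.
So P(the cheque in envelope 2 | the presenter opened envelope 1) = (4/15) / (3/5) = 4/9.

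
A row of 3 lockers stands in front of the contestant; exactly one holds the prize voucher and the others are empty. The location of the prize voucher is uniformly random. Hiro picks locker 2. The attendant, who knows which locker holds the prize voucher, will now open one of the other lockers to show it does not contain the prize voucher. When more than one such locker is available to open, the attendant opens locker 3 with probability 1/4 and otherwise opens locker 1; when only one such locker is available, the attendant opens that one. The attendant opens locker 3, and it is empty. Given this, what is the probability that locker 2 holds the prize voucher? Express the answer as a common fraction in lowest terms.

Apply Bayes' rule, conditioning on where the prize voucher actually is.
If it is in locker 1 (prior 1/3): only locker 3 is available, probability 1; weight (1/3)·1 = 1/3.
If it is in locker 2 (prior 1/3): locker 3 is available, opened with probability 1/4; weight (1/3)·(1/4) = 1/12.
If it is in locker 3 (prior 1/3): the attendant opened locker 3, so this case is ruled out; weight (1/3)·0 = 0.
The weights sum to 5/12.
So P(the prize voucher in locker 2 | the attendant opened locker 3) = (1/12) / (5/12) = 1/5.

1/5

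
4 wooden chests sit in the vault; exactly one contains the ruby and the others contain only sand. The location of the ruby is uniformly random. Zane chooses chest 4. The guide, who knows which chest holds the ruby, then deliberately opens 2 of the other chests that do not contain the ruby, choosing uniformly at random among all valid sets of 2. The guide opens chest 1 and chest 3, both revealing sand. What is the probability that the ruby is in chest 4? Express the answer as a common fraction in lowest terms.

Apply Bayes' rule, conditioning on where the ruby actually is.
If it is in either of chests 1 and 3 (prior 1/4 each): that chest was opened and seen not to hold the prize — ruled out; weight (1/4)·0 = 0 each.
If it is in chest 2 (prior 1/4): the guide has no choice, probability 1; weight (1/4)·1 = 1/4.
If it is in chest 4 (prior 1/4): the guide has 3 equally likely choices, so probability 1/3; weight (1/4)·(1/3) = 1/12.
The weights sum to 1/3.
So P(the ruby in chest 4 | the guide opened chest 1 and chest 3) = (1/12) / (1/3) = 1/4.

1/4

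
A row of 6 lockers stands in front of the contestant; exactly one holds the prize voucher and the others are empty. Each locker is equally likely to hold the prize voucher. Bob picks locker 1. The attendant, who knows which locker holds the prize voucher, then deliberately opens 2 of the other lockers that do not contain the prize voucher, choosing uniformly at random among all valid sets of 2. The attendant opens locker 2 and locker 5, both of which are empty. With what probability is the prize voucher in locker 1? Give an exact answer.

Condition on the true location of the prize voucher.
If it is in locker 1 (prior 1/6): the attendant has 10 equally likely choices, so probability 1/10; weight (1/6)·(1/10) = 1/60.
If it is in either of lockers 2 and 5 (prior 1/6 each): that locker was opened and seen not to hold the prize — ruled out; weight (1/6)·0 = 0 each.
If it is in any of lockers 3, 4, and 6 (prior 1/6 each): the attendant has 6 equally likely choices, so probability 1/6; weight (1/6)·(1/6) = 1/36 each.
The weights sum to 1/10.
So P(the prize voucher in locker 1 | the attendant opened locker 2 and locker 5) = (1/60) / (1/10) = 1/6.

1/6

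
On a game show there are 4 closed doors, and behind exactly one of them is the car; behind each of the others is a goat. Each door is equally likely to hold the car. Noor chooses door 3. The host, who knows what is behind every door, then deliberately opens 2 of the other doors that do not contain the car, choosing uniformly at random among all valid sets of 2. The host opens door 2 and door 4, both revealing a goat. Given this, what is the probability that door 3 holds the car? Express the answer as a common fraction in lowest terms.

Consider each possible location of the car in turn.
If it is behind door 1 (prior 1/4): the host has no choice, probability 1; weight (1/4)·1 = 1/4.
If it is behind either of doors 2 and 4 (prior 1/4 each): that door was opened and seen not to hold the prize — ruled out; weight (1/4)·0 = 0 each.
If it is behind door 3 (prior 1/4): the host has 3 equally likely choices, so probability 1/3; weight (1/4)·(1/3) = 1/12.
The weights sum to 1/3.
So P(the car behind door 3 | the host opened door 2 and door 4) = (1/12) / (1/3) = 1/4.

1/4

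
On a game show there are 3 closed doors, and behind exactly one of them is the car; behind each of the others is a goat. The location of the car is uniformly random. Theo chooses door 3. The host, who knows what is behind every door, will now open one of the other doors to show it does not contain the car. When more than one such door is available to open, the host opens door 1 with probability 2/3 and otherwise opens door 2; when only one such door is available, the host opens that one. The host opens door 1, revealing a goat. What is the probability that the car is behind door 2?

Apply Bayes' rule, conditioning on where the car actually is.
If it is behind door 1 (prior 1/3): the host opened door 1, so this case is ruled out; weight (1/3)·0 = 0.
If it is behind door 2 (prior 1/3): only door 1 is available, probability 1; weight (1/3)·1 = 1/3.
If it is behind door 3 (prior 1/3): door 1 is available, opened with probability 2/3; weight (1/3)·(2/3) = 2/9.
The weights sum to 5/9.
So P(the car behind door 2 | the host opened door 1) = (1/3) / (5/9) = 3/5.

3/5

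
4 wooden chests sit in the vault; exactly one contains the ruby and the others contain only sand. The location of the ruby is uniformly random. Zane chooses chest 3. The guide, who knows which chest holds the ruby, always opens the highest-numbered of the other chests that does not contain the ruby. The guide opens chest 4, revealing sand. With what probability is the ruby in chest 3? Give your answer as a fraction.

1/3

Condition on the true location of the ruby.
If it is in any of chests 1, 2, and 3 (prior 1/4 each): chest 4 is the highest-numbered option available, probability 1; weight (1/4)·1 = 1/4 each.
If it is in chest 4 (prior 1/4): the guide opened chest 4, so this case is ruled out; weight (1/4)·0 = 0.
The weights sum to 3/4.
So P(the ruby in chest 3 | the guide opened chest 4) = (1/4) / (3/4) = 1/3.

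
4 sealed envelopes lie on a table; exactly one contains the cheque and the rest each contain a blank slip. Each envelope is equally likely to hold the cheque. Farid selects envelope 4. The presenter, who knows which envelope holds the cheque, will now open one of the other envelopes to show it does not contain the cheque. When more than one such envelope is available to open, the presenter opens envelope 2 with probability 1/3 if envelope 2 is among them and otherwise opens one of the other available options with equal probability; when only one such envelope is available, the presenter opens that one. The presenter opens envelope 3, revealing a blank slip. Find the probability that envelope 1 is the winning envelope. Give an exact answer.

4/9

Apply Bayes' rule, conditioning on where the cheque actually is.
If it is in envelope 1 (prior 1/4): envelope 2 is available but not opened, probability 2/3; weight (1/4)·(2/3) = 1/6.
If it is in envelope 2 (prior 1/4): envelope 2 holds the prize so is unavailable; the presenter chooses uniformly among the 2 others, probability 1/2; weight (1/4)·(1/2) = 1/8.
If it is in envelope 3 (prior 1/4): the presenter opened envelope 3, so this case is ruled out; weight (1/4)·0 = 0.
If it is in envelope 4 (prior 1/4): envelope 2 is available but not opened; envelope 3 gets probability (1 − 1/3)/2 = 1/3; weight (1/4)·(1/3) = 1/12.
The weights sum to 3/8.
So P(the cheque in envelope 1 | the presenter opened envelope 3) = (1/6) / (3/8) = 4/9.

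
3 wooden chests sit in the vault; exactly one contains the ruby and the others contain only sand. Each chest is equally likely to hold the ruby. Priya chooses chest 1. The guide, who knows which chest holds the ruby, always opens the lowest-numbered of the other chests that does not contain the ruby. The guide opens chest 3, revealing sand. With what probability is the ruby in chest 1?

0

Condition on the true location of the ruby.
If it is in chest 1 (prior 1/3): the guide would have opened chest 2 instead, probability 0; weight (1/3)·0 = 0.
If it is in chest 2 (prior 1/3): chest 3 is the lowest-numbered option available, probability 1; weight (1/3)·1 = 1/3.
If it is in chest 3 (prior 1/3): the guide opened chest 3, so this case is ruled out; weight (1/3)·0 = 0.
The weights sum to 1/3.
So P(the ruby in chest 1 | the guide opened chest 3) = 0 / (1/3) = 0.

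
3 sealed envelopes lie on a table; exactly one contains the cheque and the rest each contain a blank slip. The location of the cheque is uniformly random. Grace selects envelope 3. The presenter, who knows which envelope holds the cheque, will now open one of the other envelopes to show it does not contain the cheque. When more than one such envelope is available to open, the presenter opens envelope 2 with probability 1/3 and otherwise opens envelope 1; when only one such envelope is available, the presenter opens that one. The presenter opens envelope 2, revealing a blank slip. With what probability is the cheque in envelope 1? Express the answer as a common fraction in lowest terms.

3/4

Apply Bayes' rule, conditioning on where the cheque actually is.
If it is in envelope 1 (prior 1/3): only envelope 2 is available, probability 1; weight (1/3)·1 = 1/3.
If it is in envelope 2 (prior 1/3): the presenter opened envelope 2, so this case is ruled out; weight (1/3)·0 = 0.
If it is in envelope 3 (prior 1/3): envelope 2 is available, opened with probability 1/3; weight (1/3)·(1/3) = 1/9.
The weights sum to 4/9.
So P(the cheque in envelope 1 | the presenter opened envelope 2) = (1/3) / (4/9) = 3/4.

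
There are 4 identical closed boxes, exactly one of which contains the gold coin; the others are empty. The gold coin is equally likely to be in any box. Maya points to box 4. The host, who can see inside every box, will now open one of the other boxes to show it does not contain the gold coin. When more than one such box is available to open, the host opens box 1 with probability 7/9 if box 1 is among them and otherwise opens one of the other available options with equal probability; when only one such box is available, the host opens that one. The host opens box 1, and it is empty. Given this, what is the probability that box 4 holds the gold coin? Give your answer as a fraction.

1/3

Consider each possible location of the gold coin in turn.
If it is in box 1 (prior 1/4): the host opened box 1, so this case is ruled out; weight (1/4)·0 = 0.
If it is in any of boxes 2, 3, and 4 (prior 1/4 each): box 1 is available, opened with probability 7/9; weight (1/4)·(7/9) = 7/36 each.
The weights sum to 7/12.
So P(the gold coin in box 4 | the host opened box 1) = (7/36) / (7/12) = 1/3.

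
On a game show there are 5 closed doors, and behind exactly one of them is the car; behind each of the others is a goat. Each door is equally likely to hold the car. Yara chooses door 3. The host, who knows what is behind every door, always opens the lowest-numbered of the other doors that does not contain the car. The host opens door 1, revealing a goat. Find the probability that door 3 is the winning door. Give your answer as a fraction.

1/4

Apply Bayes' rule, conditioning on where the car actually is.
If it is behind door 1 (prior 1/5): the host opened door 1, so this case is ruled out; weight (1/5)·0 = 0.
If it is behind any of doors 2, 3, 4, and 5 (prior 1/5 each): door 1 is the lowest-numbered option available, probability 1; weight (1/5)·1 = 1/5 each.
The weights sum to 4/5.
So P(the car behind door 3 | the host opened door 1) = (1/5) / (4/5) = 1/4.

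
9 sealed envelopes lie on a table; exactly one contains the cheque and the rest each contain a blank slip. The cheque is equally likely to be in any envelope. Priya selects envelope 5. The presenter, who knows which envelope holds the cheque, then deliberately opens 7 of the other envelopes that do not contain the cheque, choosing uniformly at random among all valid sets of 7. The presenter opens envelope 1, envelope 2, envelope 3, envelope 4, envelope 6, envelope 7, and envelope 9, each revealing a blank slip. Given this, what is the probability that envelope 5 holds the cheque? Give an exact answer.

Condition on the true location of the cheque.
If it is in any of envelopes 1, 2, 3, 4, 6, 7, and 9 (prior 1/9 each): that envelope was opened and seen not to hold the prize — ruled out; weight (1/9)·0 = 0 each.
If it is in envelope 5 (prior 1/9): the presenter has 8 equally likely choices, so probability 1/8; weight (1/9)·(1/8) = 1/72.
If it is in envelope 8 (prior 1/9): the presenter has no choice, probability 1; weight (1/9)·1 = 1/9.
The weights sum to 1/8.
So P(the cheque in envelope 5 | the presenter opened envelope 1, envelope 2, envelope 3, envelope 4, envelope 6, envelope 7, and envelope 9) = (1/72) / (1/8) = 1/9.

1/9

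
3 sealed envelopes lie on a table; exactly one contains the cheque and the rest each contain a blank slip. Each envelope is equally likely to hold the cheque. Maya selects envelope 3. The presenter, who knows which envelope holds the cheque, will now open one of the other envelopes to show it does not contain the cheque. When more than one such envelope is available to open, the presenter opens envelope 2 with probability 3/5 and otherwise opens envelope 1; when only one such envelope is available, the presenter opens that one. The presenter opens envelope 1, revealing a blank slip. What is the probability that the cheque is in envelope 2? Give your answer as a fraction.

Condition on the true location of the cheque.
If it is in envelope 1 (prior 1/3): the presenter opened envelope 1, so this case is ruled out; weight (1/3)·0 = 0.
If it is in envelope 2 (prior 1/3): only envelope 1 is available, probability 1; weight (1/3)·1 = 1/3.
If it is in envelope 3 (prior 1/3): envelope 2 is available but not opened, probability 2/5; weight (1/3)·(2/5) = 2/15.
The weights sum to 7/15.
So P(the cheque in envelope 2 | the presenter opened envelope 1) = (1/3) / (7/15) = 5/7.

5/7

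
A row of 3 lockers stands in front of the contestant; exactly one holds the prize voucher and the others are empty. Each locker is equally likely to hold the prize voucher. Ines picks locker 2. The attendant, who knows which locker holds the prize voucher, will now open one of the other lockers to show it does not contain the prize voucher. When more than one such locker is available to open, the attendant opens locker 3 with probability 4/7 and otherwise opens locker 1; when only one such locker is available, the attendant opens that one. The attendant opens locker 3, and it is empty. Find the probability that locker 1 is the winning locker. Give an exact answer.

7/11

Condition on the true location of the prize voucher.
If it is in locker 1 (prior 1/3): only locker 3 is available, probability 1; weight (1/3)·1 = 1/3.
If it is in locker 2 (prior 1/3): locker 3 is available, opened with probability 4/7; weight (1/3)·(4/7) = 4/21.
If it is in locker 3 (prior 1/3): the attendant opened locker 3, so this case is ruled out; weight (1/3)·0 = 0.
The weights sum to 11/21.
So P(the prize voucher in locker 1 | the attendant opened locker 3) = (1/3) / (11/21) = 7/11.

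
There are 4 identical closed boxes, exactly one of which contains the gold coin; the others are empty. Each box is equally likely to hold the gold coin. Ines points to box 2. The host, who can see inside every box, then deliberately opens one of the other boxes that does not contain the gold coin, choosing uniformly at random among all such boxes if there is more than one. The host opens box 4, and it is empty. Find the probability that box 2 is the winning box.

1/4

Consider each possible location of the gold coin in turn.
If it is in either of boxes 1 and 3 (prior 1/4 each): the host has 2 equally likely choices, so probability 1/2; weight (1/4)·(1/2) = 1/8 each.
If it is in box 2 (prior 1/4): the host has 3 equally likely choices, so probability 1/3; weight (1/4)·(1/3) = 1/12.
If it is in box 4 (prior 1/4): the host opened box 4, so this case is ruled out; weight (1/4)·0 = 0.
The weights sum to 1/3.
So P(the gold coin in box 2 | the host opened box 4) = (1/12) / (1/3) = 1/4.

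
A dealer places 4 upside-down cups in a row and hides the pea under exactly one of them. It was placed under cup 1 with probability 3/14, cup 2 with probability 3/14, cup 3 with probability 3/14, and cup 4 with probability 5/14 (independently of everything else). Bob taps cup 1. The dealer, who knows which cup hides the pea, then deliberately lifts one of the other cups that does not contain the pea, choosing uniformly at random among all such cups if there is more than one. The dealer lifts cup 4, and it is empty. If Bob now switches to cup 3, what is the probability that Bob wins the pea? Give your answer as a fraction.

Consider each possible location of the pea in turn.
If it is under cup 1 (prior 3/14): the dealer has 3 equally likely choices, so probability 1/3; weight (3/14)·(1/3) = 1/14.
If it is under either of cups 2 and 3 (prior 3/14 each): the dealer has 2 equally likely choices, so probability 1/2; weight (3/14)·(1/2) = 3/28 each.
If it is under cup 4 (prior 5/14): the dealer opened cup 4, so this case is ruled out; weight (5/14)·0 = 0.
The weights sum to 2/7.
So P(the pea under cup 3 | the dealer opened cup 4) = (3/28) / (2/7) = 3/8.

3/8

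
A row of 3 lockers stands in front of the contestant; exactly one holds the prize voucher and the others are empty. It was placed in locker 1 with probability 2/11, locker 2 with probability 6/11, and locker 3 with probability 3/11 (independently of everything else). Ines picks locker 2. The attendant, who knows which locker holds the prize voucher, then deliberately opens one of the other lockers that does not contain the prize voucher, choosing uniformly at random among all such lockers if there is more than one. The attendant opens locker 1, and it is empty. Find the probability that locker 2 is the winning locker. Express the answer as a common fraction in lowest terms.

1/2

Condition on the true location of the prize voucher.
If it is in locker 1 (prior 2/11): the attendant opened locker 1, so this case is ruled out; weight (2/11)·0 = 0.
If it is in locker 2 (prior 6/11): the attendant has 2 equally likely choices, so probability 1/2; weight (6/11)·(1/2) = 3/11.
If it is in locker 3 (prior 3/11): the attendant has no choice, probability 1; weight (3/11)·1 = 3/11.
The weights sum to 6/11.
So P(the prize voucher in locker 2 | the attendant opened locker 1) = (3/11) / (6/11) = 1/2.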